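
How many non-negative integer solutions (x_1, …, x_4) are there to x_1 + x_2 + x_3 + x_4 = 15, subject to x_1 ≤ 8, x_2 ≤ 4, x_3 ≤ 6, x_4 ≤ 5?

Without the upper bounds there are C(18,3) = 816 ways to split 15 among 4 variables.
Subtract solutions that violate a single cap (substitute x_i' = x_i − (cap_i+1)): x_1 ≥ 9 gives C(9,3) = 84; x_2 ≥ 5 gives C(13,3) = 286; x_3 ≥ 7 gives C(11,3) = 165; x_4 ≥ 6 gives C(12,3) = 220. Together 755.
Add back pairs where two caps are both exceeded: 4 + 0 + 1 + 20 + 35 + 10 = 70.
By inclusion–exclusion the count is 816 − 755 + 70 = 131.

131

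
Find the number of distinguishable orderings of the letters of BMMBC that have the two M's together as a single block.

12

Treat the 2 copies of M as a single block. The multiset to arrange is then {MM, B, B, C}, 4 items in all.
That gives (4)!/(2!) = 12 arrangements.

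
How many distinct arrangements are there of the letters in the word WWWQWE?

WWWQWE has 6 letters with W appearing 4 times.
Dividing 6! = 720 by 4! = 24 for the repeated letters gives 30.

30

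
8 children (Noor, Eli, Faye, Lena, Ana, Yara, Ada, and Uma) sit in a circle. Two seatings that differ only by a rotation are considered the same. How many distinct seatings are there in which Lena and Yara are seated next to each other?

Treat {Lena, Yara} as one unit (2 internal orders) and seat the resulting 7 units around the table: (6)! circular arrangements.
So 2 × (6)! = 2 × 720 = 1440.

1440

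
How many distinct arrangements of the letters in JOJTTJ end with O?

10

With the last slot taken by O, it remains to arrange the other 5 letters (JJTTJ).
Those 5 letters have J appearing 3 times and T appearing twice, giving (5)!/(3!·2!) = 10.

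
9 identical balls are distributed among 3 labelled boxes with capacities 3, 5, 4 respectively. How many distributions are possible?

Ignoring the caps, the number of non-negative solutions to x_1+…+x_3 = 9 is C(11,2) = 55.
Subtract solutions that violate a single cap (substitute x_i' = x_i − (cap_i+1)): x_1 ≥ 4 gives C(7,2) = 21; x_2 ≥ 6 gives C(5,2) = 10; x_3 ≥ 5 gives C(6,2) = 15. Together 46.
Add back pairs where two caps are both exceeded: 0 + 1 + 0 = 1.
By inclusion–exclusion the count is 55 − 46 + 1 = 10.

10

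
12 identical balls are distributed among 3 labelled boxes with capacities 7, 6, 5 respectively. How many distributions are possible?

27

Without the upper bounds there are C(14,2) = 91 ways to split 12 among 3 boxes.
Subtract solutions that violate a single cap (substitute x_i' = x_i − (cap_i+1)): x_1 ≥ 8 gives C(6,2) = 15; x_2 ≥ 7 gives C(7,2) = 21; x_3 ≥ 6 gives C(8,2) = 28. Together 64.
No two caps can be exceeded simultaneously, so the pair terms are all 0.
By inclusion–exclusion the count is 91 − 64 + 0 = 27.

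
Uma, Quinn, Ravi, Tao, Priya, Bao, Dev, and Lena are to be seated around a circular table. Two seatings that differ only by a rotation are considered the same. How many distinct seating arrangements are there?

Around a circle, 8 distinct people have 8!/8 = (7)! = 5040 rotationally distinct seatings.

5040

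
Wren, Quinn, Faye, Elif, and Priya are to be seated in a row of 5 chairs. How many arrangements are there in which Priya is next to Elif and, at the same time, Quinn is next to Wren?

24

Treat {Priya,Elif} as one block (2 orders) and {Quinn,Wren} as another (2 orders).
That leaves 3 units to arrange: 2 × 2 × 3! = 4 × 6 = 24.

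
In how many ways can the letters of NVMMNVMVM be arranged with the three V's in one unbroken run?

105

Treat the 3 copies of V as a single block. The multiset to arrange is then {VVV, M, M, M, M, N, N}, 7 items in all.
That gives (7)!/(4!·2!) = 105 arrangements.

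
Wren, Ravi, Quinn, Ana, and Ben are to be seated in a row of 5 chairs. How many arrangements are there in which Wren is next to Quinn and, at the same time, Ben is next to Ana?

Treat {Wren,Quinn} as one block (2 orders) and {Ben,Ana} as another (2 orders).
That leaves 3 units to arrange: 2 × 2 × 3! = 4 × 6 = 24.

24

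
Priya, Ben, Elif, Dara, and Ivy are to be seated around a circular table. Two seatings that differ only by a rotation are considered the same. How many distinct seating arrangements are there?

24

Fix one person's seat to break rotational symmetry; the remaining 4 people can be arranged in (4)! = 24 ways.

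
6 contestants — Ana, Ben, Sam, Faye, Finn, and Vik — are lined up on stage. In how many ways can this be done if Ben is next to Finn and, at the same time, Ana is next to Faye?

Treat {Ben,Finn} as one block (2 orders) and {Ana,Faye} as another (2 orders).
That leaves 4 units to arrange: 2 × 2 × 4! = 4 × 24 = 96.

96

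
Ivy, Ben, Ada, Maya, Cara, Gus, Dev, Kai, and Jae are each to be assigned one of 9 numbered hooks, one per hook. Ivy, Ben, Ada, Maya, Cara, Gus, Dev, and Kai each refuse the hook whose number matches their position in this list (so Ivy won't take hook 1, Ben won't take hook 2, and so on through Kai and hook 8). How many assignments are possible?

148329

Let Aᵢ (for 1 ≤ i ≤ 8) be the placements that put person i in their forbidden hook. Any j of these fix j positions, leaving (9−j)! ways to fill the rest, and there are C(8,j) ways to pick which j.
By inclusion–exclusion, the number of valid placements is Σ_{j=0}^{8} (−1)^j C(8,j)·(9−j)!.
Computing: 362880 − 322560 + 141120 − 40320 + 8400 − 1344 + 168 − 16 + 1 = 148329.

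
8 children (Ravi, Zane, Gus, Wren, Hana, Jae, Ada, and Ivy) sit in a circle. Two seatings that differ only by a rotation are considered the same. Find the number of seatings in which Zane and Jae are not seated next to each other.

3600

All circular seatings of 8 people number (7)! = 5040.
Seatings with Zane beside Jae: treat them as a block with 2 internal orders, giving 2 × (6)! = 1440.
Subtracting, 5040 − 1440 = 3600.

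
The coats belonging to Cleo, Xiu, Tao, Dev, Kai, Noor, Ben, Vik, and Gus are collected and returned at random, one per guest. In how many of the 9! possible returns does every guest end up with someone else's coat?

This is the derangement count D_9: permutations of 9 items with no fixed point.
By inclusion–exclusion this is Σ_{j=0}^{9} (−1)^j C(9,j)·(9−j)!.
Computing: 362880 − 362880 + 181440 − 60480 + 15120 − 3024 + 504 − 72 + 9 − 1 = 133496.

133496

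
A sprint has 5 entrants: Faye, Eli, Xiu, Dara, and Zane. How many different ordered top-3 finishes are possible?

There are 5 choices for 1st place, 4 for 2nd, and 3 for 3rd.
That gives 5 × 4 × 3 = 60.

60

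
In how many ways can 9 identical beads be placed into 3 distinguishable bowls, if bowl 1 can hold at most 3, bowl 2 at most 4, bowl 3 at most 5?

Without the upper bounds there are C(11,2) = 55 ways to split 9 among 3 bowls.
Subtract solutions that violate a single cap (substitute x_i' = x_i − (cap_i+1)): x_1 ≥ 4 gives C(7,2) = 21; x_2 ≥ 5 gives C(6,2) = 15; x_3 ≥ 6 gives C(5,2) = 10. Together 46.
Add back pairs where two caps are both exceeded: 1 + 0 + 0 = 1.
By inclusion–exclusion the count is 55 − 46 + 1 = 10.

10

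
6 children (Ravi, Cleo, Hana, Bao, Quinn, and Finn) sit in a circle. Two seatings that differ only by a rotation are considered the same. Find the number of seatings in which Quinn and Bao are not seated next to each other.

All circular seatings of 6 people number (5)! = 120.
Those with Quinn next to Bao: fuse the pair into one unit and seat 5 units around a circle — 2·(4)! = 48.
Subtracting, 120 − 48 = 72.

72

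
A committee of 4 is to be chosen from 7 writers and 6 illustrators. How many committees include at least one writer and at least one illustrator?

Total 4-person selections from all 13: C(13,4) = 715.
Subtract selections that omit an entire group: no writers → C(6,4) = 15; no illustrators → C(7,4) = 35.
Both groups omitted at once is impossible, so 715 − 50 = 665.

665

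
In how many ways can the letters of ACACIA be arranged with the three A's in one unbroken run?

Treat the 3 copies of A as a single block. The multiset to arrange is then {AAA, C, C, I}, 4 items in all.
That gives (4)!/(2!) = 12 arrangements.

12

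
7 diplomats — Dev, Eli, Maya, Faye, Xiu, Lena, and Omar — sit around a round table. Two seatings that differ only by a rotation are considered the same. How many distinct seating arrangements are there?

Fix one person's seat to break rotational symmetry; the remaining 6 people can be arranged in (6)! = 720 ways.

720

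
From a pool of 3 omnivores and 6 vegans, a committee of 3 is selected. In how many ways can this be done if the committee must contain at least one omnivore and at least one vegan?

With no constraint there are C(9,3) = 84 possible selections.
Selections missing a whole group: no omnivores → C(6,3) = 20; no vegans → C(3,3) = 1.
Both groups omitted at once is impossible, so 84 − 21 = 63.

63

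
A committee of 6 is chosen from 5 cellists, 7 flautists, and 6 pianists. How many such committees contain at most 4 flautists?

Split by how many flautists are chosen (0 through 4).
Sum: C(7,0)·C(11,6) + C(7,1)·C(11,5) + C(7,2)·C(11,4) + C(7,3)·C(11,3) + C(7,4)·C(11,2) = 462 + 3234 + 6930 + 5775 + 1925 = 18326.

18326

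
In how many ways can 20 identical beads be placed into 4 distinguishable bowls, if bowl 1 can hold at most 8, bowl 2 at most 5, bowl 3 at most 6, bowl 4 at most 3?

10

Ignoring the caps, the number of non-negative solutions to x_1+…+x_4 = 20 is C(23,3) = 1771.
Subtract solutions that violate a single cap (substitute x_i' = x_i − (cap_i+1)): x_1 ≥ 9 gives C(14,3) = 364; x_2 ≥ 6 gives C(17,3) = 680; x_3 ≥ 7 gives C(16,3) = 560; x_4 ≥ 4 gives C(19,3) = 969. Together 2573.
Add back pairs where two caps are both exceeded: 56 + 35 + 120 + 120 + 286 + 220 = 837.
Subtract triples: 0 + 4 + 1 + 20 = 25.
By inclusion–exclusion the count is 1771 − 2573 + 837 − 25 = 10.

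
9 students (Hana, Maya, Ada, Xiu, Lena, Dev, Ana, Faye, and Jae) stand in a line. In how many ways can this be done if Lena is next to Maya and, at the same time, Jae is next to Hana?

20160

Treat {Lena,Maya} as one block (2 orders) and {Jae,Hana} as another (2 orders).
That leaves 7 units to arrange: 2 × 2 × 7! = 4 × 5040 = 20160.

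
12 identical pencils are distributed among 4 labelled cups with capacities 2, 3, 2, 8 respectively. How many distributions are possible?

By stars and bars, unrestricted non-negative solutions to x_1+…+x_4 = 12 number C(12+3,3) = 455.
Subtract solutions that violate a single cap (substitute x_i' = x_i − (cap_i+1)): x_1 ≥ 3 gives C(12,3) = 220; x_2 ≥ 4 gives C(11,3) = 165; x_3 ≥ 3 gives C(12,3) = 220; x_4 ≥ 9 gives C(6,3) = 20. Together 625.
Add back pairs where two caps are both exceeded: 56 + 84 + 1 + 56 + 0 + 1 = 198.
Subtract triples: 10 + 0 + 0 + 0 = 10.
By inclusion–exclusion the count is 455 − 625 + 198 − 10 = 18.

18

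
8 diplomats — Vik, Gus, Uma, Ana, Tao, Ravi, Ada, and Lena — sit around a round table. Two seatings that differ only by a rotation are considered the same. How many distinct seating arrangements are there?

Seat Vik anywhere (absorbing the rotational symmetry), then permute the other 7: (7)! = 5040.

5040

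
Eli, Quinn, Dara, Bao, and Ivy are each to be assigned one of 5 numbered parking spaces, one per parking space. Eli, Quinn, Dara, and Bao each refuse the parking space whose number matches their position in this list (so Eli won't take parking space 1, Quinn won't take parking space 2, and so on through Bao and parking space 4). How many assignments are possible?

53

Let Aᵢ (for 1 ≤ i ≤ 4) be the placements that put person i in their forbidden parking space. Any j of these fix j positions, leaving (5−j)! ways to fill the rest, and there are C(4,j) ways to pick which j.
By inclusion–exclusion, the number of valid placements is Σ_{j=0}^{4} (−1)^j C(4,j)·(5−j)!.
Computing: 120 − 96 + 36 − 8 + 1 = 53.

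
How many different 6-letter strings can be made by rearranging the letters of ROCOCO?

The 6 letters of ROCOCO have repeats: C appearing twice and O appearing 3 times.
So there are 6! / (3!·2!) = 60 distinguishable arrangements.

60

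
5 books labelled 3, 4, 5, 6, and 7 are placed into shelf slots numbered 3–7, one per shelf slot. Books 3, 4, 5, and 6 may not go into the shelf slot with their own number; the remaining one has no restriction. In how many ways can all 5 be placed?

Let Aᵢ (for 3 ≤ i ≤ 6) be the placements that put book i in its forbidden shelf slot. Any j of these fix j positions, leaving (5−j)! ways to fill the rest, and there are C(4,j) ways to pick which j.
By inclusion–exclusion, the number of valid placements is Σ_{j=0}^{4} (−1)^j C(4,j)·(5−j)!.
Computing: 120 − 96 + 36 − 8 + 1 = 53.

53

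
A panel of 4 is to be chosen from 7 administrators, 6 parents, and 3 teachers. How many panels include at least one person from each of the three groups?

Total 4-person selections from all 16: C(16,4) = 1820.
Subtract selections that omit an entire group: no administrators → C(9,4) = 126; no parents → C(10,4) = 210; no teachers → C(13,4) = 715.
Add back selections omitting two groups (i.e. drawn from a single group): C(7,4) + C(6,4) + C(3,4) = 50.
By inclusion–exclusion: 1820 − 1051 + 50 = 819.

819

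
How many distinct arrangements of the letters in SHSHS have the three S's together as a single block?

3

Treat the 3 copies of S as a single block. The multiset to arrange is then {SSS, H, H}, 3 items in all.
That gives (3)!/(2!) = 3 arrangements.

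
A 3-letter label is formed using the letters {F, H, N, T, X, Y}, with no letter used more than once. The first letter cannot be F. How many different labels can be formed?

The first letter has 6−1 = 5 choices (anything except F).
The remaining 2 letters are filled from the other 5 symbols without repetition: 5 × 4 = 20.
Total: 5 × 20 = 100.

100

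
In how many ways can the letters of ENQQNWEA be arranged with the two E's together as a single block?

Treat the 2 copies of E as a single block. The multiset to arrange is then {EE, A, N, N, Q, Q, W}, 7 items in all.
That gives (7)!/(2!·2!) = 1260 arrangements.

1260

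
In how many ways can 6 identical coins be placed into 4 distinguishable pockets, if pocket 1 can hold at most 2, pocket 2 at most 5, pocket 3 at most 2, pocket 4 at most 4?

40

By stars and bars, unrestricted non-negative solutions to x_1+…+x_4 = 6 number C(6+3,3) = 84.
Subtract solutions that violate a single cap (substitute x_i' = x_i − (cap_i+1)): x_1 ≥ 3 gives C(6,3) = 20; x_2 ≥ 6 gives C(3,3) = 1; x_3 ≥ 3 gives C(6,3) = 20; x_4 ≥ 5 gives C(4,3) = 4. Together 45.
Add back pairs where two caps are both exceeded: 0 + 1 + 0 + 0 + 0 + 0 = 1.
By inclusion–exclusion the count is 84 − 45 + 1 = 40.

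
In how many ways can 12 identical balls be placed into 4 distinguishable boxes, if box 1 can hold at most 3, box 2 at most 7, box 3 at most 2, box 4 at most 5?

By stars and bars, unrestricted non-negative solutions to x_1+…+x_4 = 12 number C(12+3,3) = 455.
Subtract solutions that violate a single cap (substitute x_i' = x_i − (cap_i+1)): x_1 ≥ 4 gives C(11,3) = 165; x_2 ≥ 8 gives C(7,3) = 35; x_3 ≥ 3 gives C(12,3) = 220; x_4 ≥ 6 gives C(9,3) = 84. Together 504.
Add back pairs where two caps are both exceeded: 1 + 56 + 10 + 4 + 0 + 20 = 91.
By inclusion–exclusion the count is 455 − 504 + 91 = 42.

42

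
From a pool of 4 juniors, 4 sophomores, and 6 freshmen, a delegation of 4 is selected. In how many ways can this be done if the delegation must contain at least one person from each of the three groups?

528

Total 4-person selections from all 14: C(14,4) = 1001.
Selections missing a whole group: no juniors → C(10,4) = 210; no sophomores → C(10,4) = 210; no freshmen → C(8,4) = 70.
Add back selections omitting two groups (i.e. drawn from a single group): C(4,4) + C(4,4) + C(6,4) = 17.
By inclusion–exclusion: 1001 − 490 + 17 = 528.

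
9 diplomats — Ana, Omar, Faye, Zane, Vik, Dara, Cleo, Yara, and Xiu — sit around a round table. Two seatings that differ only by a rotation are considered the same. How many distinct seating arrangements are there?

40320

Fix one person's seat to break rotational symmetry; the remaining 8 people can be arranged in (8)! = 40320 ways.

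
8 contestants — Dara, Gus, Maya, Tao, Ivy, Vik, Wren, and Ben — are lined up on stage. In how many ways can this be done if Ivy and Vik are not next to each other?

Of the 8! = 40320 arrangements, those with Ivy and Vik adjacent number 2 × 7! = 10080 (treat the pair as a block with 2 internal orders).
So 40320 − 10080 = 30240 arrangements keep them apart.

30240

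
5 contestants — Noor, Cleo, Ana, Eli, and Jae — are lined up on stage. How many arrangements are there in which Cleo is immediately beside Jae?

48

Glue Cleo and Jae into one block (2 internal orders), leaving 4 units to arrange in a row.
So the count is 2·(4)! = 48.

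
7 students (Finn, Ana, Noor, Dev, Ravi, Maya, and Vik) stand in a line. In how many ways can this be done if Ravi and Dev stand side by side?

1440

Glue Ravi and Dev into one block (2 internal orders), leaving 6 units to arrange in a row.
So the count is 2·(6)! = 1440.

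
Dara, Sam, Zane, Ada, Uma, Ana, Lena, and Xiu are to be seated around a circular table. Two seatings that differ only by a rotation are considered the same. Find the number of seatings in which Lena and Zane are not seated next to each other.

3600

All circular seatings of 8 people number (7)! = 5040.
Seatings with Lena beside Zane: treat them as a block with 2 internal orders, giving 2 × (6)! = 1440.
Subtracting, 5040 − 1440 = 3600.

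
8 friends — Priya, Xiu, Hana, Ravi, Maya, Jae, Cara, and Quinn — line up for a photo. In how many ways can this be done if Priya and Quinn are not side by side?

30240

Of the 8! = 40320 arrangements, those with Priya and Quinn adjacent number 2 × 7! = 10080 (treat the pair as a block with 2 internal orders).
Complementary counting: 40320 − 10080 = 30240.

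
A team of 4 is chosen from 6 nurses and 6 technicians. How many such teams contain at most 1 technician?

135

Split by how many technicians are chosen (0 through 1).
Sum: C(6,0)·C(6,4) + C(6,1)·C(6,3) = 15 + 120 = 135.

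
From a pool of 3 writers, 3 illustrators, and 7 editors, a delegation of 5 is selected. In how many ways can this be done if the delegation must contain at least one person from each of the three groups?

798

Unrestricted: C(13,5) = 1287 ways to pick any 5 of the 13.
Selections missing a whole group: no writers → C(10,5) = 252; no illustrators → C(10,5) = 252; no editors → C(6,5) = 6.
Add back selections omitting two groups (i.e. drawn from a single group): C(3,5) + C(3,5) + C(7,5) = 21.
By inclusion–exclusion: 1287 − 510 + 21 = 798.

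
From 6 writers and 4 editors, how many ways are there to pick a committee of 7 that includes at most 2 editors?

40

Split by how many editors are chosen (0 through 2).
Sum: C(4,0)·C(6,7) + C(4,1)·C(6,6) + C(4,2)·C(6,5) = 0 + 4 + 36 = 40.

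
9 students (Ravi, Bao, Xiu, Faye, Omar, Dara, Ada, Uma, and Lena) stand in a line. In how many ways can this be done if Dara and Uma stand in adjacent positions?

Treat {Dara, Uma} as a single unit. There are 8 units to order, and the pair itself can be ordered 2 ways.
So the count is 2·(8)! = 80640.

80640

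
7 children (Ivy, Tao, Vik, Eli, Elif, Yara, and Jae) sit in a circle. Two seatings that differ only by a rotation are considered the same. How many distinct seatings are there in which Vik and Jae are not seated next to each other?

Without the restriction there are (6)! = 720 seatings.
Those with Vik next to Jae: fuse the pair into one unit and seat 6 units around a circle — 2·(5)! = 240.
Subtracting, 720 − 240 = 480.

480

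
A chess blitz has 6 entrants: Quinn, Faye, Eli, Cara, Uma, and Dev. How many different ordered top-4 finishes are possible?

There are 6 choices for 1st place, 5 for 2nd, and so on down to 3 for position 4.
That gives 6 × 5 × 4 × 3 = 360.

360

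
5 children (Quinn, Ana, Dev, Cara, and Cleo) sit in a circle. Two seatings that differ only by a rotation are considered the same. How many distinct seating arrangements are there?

24

Around a circle, 5 distinct people have 5!/5 = (4)! = 24 rotationally distinct seatings.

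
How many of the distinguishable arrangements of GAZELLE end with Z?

180

With the last slot taken by Z, it remains to arrange the other 6 letters (GAELLE).
Those 6 letters have E appearing twice and L appearing twice, giving (6)!/(2!·2!) = 180.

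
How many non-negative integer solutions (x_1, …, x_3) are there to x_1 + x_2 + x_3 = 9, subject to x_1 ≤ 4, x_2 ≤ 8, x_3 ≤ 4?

24

Ignoring the caps, the number of non-negative solutions to x_1+…+x_3 = 9 is C(11,2) = 55.
Subtract solutions that violate a single cap (substitute x_i' = x_i − (cap_i+1)): x_1 ≥ 5 gives C(6,2) = 15; x_2 ≥ 9 gives C(2,2) = 1; x_3 ≥ 5 gives C(6,2) = 15. Together 31.
No two caps can be exceeded simultaneously, so the pair terms are all 0.
By inclusion–exclusion the count is 55 − 31 + 0 = 24.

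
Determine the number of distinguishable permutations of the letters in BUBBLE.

120

The 6 letters of BUBBLE have repeats: B appearing 3 times.
Dividing 6! = 720 by 3! = 6 for the repeated letters gives 120.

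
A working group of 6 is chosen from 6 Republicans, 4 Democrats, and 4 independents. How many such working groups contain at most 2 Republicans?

Split by how many Republicans are chosen (0 through 2).
Sum: C(6,0)·C(8,6) + C(6,1)·C(8,5) + C(6,2)·C(8,4) = 28 + 336 + 1050 = 1414.

1414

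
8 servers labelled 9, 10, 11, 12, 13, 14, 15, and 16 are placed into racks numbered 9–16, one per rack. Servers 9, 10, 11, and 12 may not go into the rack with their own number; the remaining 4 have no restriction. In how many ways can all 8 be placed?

24024

Let Aᵢ (for 9 ≤ i ≤ 12) be the placements that put server i in its forbidden rack. Any j of these fix j positions, leaving (8−j)! ways to fill the rest, and there are C(4,j) ways to pick which j.
By inclusion–exclusion, the number of valid placements is Σ_{j=0}^{4} (−1)^j C(4,j)·(8−j)!.
Computing: 40320 − 20160 + 4320 − 480 + 24 = 24024.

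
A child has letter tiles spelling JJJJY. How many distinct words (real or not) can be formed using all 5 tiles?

5

Letter multiplicities in JJJJY: J×4, Y×1.
So there are 5! / (4!) = 5 distinguishable arrangements.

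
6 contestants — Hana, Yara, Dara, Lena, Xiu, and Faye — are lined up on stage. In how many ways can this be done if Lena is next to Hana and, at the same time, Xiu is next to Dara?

96

Treat {Lena,Hana} as one block (2 orders) and {Xiu,Dara} as another (2 orders).
That leaves 4 units to arrange: 2 × 2 × 4! = 4 × 24 = 96.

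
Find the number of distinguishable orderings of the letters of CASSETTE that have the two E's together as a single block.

Treat the 2 copies of E as a single block. The multiset to arrange is then {EE, A, C, S, S, T, T}, 7 items in all.
That gives (7)!/(2!·2!) = 1260 arrangements.

1260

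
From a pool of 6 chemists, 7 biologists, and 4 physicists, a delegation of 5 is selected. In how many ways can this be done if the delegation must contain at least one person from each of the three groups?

4214

With no constraint there are C(17,5) = 6188 possible selections.
Subtract selections that omit an entire group: no chemists → C(11,5) = 462; no biologists → C(10,5) = 252; no physicists → C(13,5) = 1287.
Add back selections omitting two groups (i.e. drawn from a single group): C(6,5) + C(7,5) + C(4,5) = 27.
By inclusion–exclusion: 6188 − 2001 + 27 = 4214.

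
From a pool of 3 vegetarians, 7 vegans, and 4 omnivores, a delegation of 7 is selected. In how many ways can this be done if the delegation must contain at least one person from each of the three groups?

Unrestricted: C(14,7) = 3432 ways to pick any 7 of the 14.
Selections missing a whole group: no vegetarians → C(11,7) = 330; no vegans → C(7,7) = 1; no omnivores → C(10,7) = 120.
Add back selections omitting two groups (i.e. drawn from a single group): C(3,7) + C(7,7) + C(4,7) = 1.
By inclusion–exclusion: 3432 − 451 + 1 = 2982.

2982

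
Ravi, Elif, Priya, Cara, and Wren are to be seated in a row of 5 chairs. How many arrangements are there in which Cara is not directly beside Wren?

Of the 5! = 120 arrangements, those with Cara and Wren adjacent number 2 × 4! = 48 (treat the pair as a block with 2 internal orders).
Complementary counting: 120 − 48 = 72.

72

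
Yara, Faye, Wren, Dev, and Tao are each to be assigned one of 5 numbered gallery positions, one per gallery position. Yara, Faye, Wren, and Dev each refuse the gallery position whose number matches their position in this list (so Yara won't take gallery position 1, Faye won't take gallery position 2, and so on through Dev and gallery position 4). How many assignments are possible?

53

Let Aᵢ (for 1 ≤ i ≤ 4) be the placements that put person i in their forbidden gallery position. Any j of these fix j positions, leaving (5−j)! ways to fill the rest, and there are C(4,j) ways to pick which j.
By inclusion–exclusion, the number of valid placements is Σ_{j=0}^{4} (−1)^j C(4,j)·(5−j)!.
Computing: 120 − 96 + 36 − 8 + 1 = 53.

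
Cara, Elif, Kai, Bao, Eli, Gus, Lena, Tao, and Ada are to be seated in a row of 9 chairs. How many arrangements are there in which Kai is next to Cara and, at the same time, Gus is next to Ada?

20160

Treat {Kai,Cara} as one block (2 orders) and {Gus,Ada} as another (2 orders).
That leaves 7 units to arrange: 2 × 2 × 7! = 4 × 5040 = 20160.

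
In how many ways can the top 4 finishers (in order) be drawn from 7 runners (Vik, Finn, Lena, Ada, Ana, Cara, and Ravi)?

840

There are 7 choices for 1st place, 6 for 2nd, and so on down to 4 for position 4.
That gives 7 × 6 × 5 × 4 = 840.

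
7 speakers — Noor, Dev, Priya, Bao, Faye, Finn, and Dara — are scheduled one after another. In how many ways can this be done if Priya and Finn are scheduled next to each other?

Glue Priya and Finn into one block (2 internal orders), leaving 6 units to arrange in a row.
That gives 2 × 6! = 2 × 720 = 1440.

1440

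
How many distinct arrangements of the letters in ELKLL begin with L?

Fix L in the first position and arrange the remaining 4 letters.
Those 4 letters have L appearing twice, giving (4)!/(2!) = 12.

12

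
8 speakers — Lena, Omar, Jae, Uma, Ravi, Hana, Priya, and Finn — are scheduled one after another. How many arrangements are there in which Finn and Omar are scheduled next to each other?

Glue Finn and Omar into one block (2 internal orders), leaving 7 units to arrange in a row.
That gives 2 × 7! = 2 × 5040 = 10080.

10080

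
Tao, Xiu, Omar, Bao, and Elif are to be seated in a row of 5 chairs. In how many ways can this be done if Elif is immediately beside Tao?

48

Glue Elif and Tao into one block (2 internal orders), leaving 4 units to arrange in a row.
That gives 2 × 4! = 2 × 24 = 48.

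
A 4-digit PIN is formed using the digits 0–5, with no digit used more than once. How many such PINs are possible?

With no repetition, fill the 4 digits in order: 6 choices, then 5, down to 3.
That product is 6 × 5 × 4 × 3 = 360.

360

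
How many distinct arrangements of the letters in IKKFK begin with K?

With the first slot taken by K, it remains to arrange the other 4 letters (IKFK).
Those 4 letters have K appearing twice, giving (4)!/(2!) = 12.

12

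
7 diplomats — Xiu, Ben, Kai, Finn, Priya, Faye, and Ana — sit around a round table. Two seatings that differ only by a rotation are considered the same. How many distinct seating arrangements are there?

Seat Xiu anywhere (absorbing the rotational symmetry), then permute the other 6: (6)! = 720.

720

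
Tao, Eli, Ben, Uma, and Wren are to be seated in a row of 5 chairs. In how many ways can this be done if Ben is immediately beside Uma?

48

Glue Ben and Uma into one block (2 internal orders), leaving 4 units to arrange in a row.
So the count is 2·(4)! = 48.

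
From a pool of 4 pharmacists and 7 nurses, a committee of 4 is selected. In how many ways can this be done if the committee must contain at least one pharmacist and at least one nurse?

Unrestricted: C(11,4) = 330 ways to pick any 4 of the 11.
Subtract selections that omit an entire group: no pharmacists → C(7,4) = 35; no nurses → C(4,4) = 1.
Both groups omitted at once is impossible, so 330 − 36 = 294.

294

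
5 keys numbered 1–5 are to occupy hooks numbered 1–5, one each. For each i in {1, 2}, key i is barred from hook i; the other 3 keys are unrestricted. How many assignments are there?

Let Aᵢ (for i ∈ {1, 2}) be the placements that put key i in its forbidden hook. Any j of these fix j positions, leaving (5−j)! ways to fill the rest, and there are C(2,j) ways to pick which j.
By inclusion–exclusion, the number of valid placements is Σ_{j=0}^{2} (−1)^j C(2,j)·(5−j)!.
Computing: 120 − 48 + 6 = 78.

78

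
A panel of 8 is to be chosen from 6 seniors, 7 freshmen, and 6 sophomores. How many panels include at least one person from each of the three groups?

72513

Total 8-person selections from all 19: C(19,8) = 75582.
Selections missing a whole group: no seniors → C(13,8) = 1287; no freshmen → C(12,8) = 495; no sophomores → C(13,8) = 1287.
Add back selections omitting two groups (i.e. drawn from a single group): C(6,8) + C(7,8) + C(6,8) = 0.
By inclusion–exclusion: 75582 − 3069 + 0 = 72513.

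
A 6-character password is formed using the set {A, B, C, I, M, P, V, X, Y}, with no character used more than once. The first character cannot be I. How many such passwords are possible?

53760

The first character has 9−1 = 8 choices (anything except I).
The remaining 5 characters are filled from the other 8 symbols without repetition: 8 × 7 × 6 × 5 × 4 = 6720.
Total: 8 × 6720 = 53760.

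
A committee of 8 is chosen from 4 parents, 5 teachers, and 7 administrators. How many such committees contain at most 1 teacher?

1815

Split by how many teachers are chosen (0 through 1).
Sum: C(5,0)·C(11,8) + C(5,1)·C(11,7) = 165 + 1650 = 1815.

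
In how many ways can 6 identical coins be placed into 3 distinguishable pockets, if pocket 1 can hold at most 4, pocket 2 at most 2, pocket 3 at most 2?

6

Without the upper bounds there are C(8,2) = 28 ways to split 6 among 3 pockets.
Subtract solutions that violate a single cap (substitute x_i' = x_i − (cap_i+1)): x_1 ≥ 5 gives C(3,2) = 3; x_2 ≥ 3 gives C(5,2) = 10; x_3 ≥ 3 gives C(5,2) = 10. Together 23.
Add back pairs where two caps are both exceeded: 0 + 0 + 1 = 1.
By inclusion–exclusion the count is 28 − 23 + 1 = 6.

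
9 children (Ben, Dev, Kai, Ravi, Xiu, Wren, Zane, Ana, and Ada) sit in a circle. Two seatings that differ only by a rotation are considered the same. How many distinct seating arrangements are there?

Seat Ben anywhere (absorbing the rotational symmetry), then permute the other 8: (8)! = 40320.

40320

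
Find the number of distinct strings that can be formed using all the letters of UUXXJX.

60

The 6 letters of UUXXJX have repeats: U appearing twice and X appearing 3 times.
The number of distinct arrangements is 6!/(3!·2!) = 720/12 = 60.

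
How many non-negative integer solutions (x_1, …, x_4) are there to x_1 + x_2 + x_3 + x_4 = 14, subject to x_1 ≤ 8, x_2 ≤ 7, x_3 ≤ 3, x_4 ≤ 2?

Ignoring the caps, the number of non-negative solutions to x_1+…+x_4 = 14 is C(17,3) = 680.
Subtract solutions that violate a single cap (substitute x_i' = x_i − (cap_i+1)): x_1 ≥ 9 gives C(8,3) = 56; x_2 ≥ 8 gives C(9,3) = 84; x_3 ≥ 4 gives C(13,3) = 286; x_4 ≥ 3 gives C(14,3) = 364. Together 790.
Add back pairs where two caps are both exceeded: 0 + 4 + 10 + 10 + 20 + 120 = 164.
By inclusion–exclusion the count is 680 − 790 + 164 = 54.

54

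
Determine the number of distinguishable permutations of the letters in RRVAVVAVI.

The 9 letters of RRVAVVAVI have repeats: A appearing twice, R appearing twice, and V appearing 4 times.
So there are 9! / (4!·2!·2!) = 3780 distinguishable arrangements.

3780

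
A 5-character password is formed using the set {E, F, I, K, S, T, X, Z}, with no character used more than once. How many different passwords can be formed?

6720

This is a permutation of 5 out of 8: P(8,5) = 8!/3!.
8 × 7 × 6 × 5 × 4 = 6720.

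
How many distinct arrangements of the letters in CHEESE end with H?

Fix H in the last position and arrange the remaining 5 letters.
Those 5 letters have E appearing 3 times, giving (5)!/(3!) = 20.

20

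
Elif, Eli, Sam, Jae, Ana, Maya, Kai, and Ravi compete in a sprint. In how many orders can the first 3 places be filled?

This is an ordered selection of 3 from 8: P(8,3).
That gives 8 × 7 × 6 = 336.

336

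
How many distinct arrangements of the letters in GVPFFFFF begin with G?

Fix G in the first position and arrange the remaining 7 letters.
Those 7 letters have F appearing 5 times, giving (7)!/(5!) = 42.

42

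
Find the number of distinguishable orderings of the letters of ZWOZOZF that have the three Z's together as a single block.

60

Treat the 3 copies of Z as a single block. The multiset to arrange is then {ZZZ, F, O, O, W}, 5 items in all.
That gives (5)!/(2!) = 60 arrangements.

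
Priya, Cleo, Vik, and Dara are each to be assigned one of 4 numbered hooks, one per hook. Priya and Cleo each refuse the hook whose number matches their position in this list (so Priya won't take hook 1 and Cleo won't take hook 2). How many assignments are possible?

Let Aᵢ (for i ∈ {1, 2}) be the placements that put person i in their forbidden hook. Any j of these fix j positions, leaving (4−j)! ways to fill the rest, and there are C(2,j) ways to pick which j.
By inclusion–exclusion, the number of valid placements is Σ_{j=0}^{2} (−1)^j C(2,j)·(4−j)!.
Computing: 24 − 12 + 2 = 14.

14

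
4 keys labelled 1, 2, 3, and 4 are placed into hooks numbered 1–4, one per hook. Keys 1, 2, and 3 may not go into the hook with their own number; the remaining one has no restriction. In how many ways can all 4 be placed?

11

Let Aᵢ (for i ∈ {1, 2, 3}) be the placements that put key i in its forbidden hook. Any j of these fix j positions, leaving (4−j)! ways to fill the rest, and there are C(3,j) ways to pick which j.
By inclusion–exclusion, the number of valid placements is Σ_{j=0}^{3} (−1)^j C(3,j)·(4−j)!.
Computing: 24 − 18 + 6 − 1 = 11.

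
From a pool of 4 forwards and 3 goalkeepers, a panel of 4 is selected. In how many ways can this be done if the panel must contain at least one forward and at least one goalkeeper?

Total 4-person selections from all 7: C(7,4) = 35.
Selections missing a whole group: no forwards → C(3,4) = 0; no goalkeepers → C(4,4) = 1.
Both groups omitted at once is impossible, so 35 − 1 = 34.

34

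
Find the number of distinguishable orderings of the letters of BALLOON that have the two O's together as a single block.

360

Treat the 2 copies of O as a single block. The multiset to arrange is then {OO, A, B, L, L, N}, 6 items in all.
That gives (6)!/(2!) = 360 arrangements.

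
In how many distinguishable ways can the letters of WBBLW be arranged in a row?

30

The 5 letters of WBBLW have repeats: B appearing twice and W appearing twice.
So there are 5! / (2!·2!) = 30 distinguishable arrangements.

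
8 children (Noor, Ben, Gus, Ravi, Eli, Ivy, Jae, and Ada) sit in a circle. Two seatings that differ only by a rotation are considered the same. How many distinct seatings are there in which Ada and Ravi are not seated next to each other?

Without the restriction there are (7)! = 5040 seatings.
Seatings with Ada beside Ravi: treat them as a block with 2 internal orders, giving 2 × (6)! = 1440.
Subtracting, 5040 − 1440 = 3600.

3600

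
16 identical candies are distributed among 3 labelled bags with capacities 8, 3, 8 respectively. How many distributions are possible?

Without the upper bounds there are C(18,2) = 153 ways to split 16 among 3 bags.
Subtract solutions that violate a single cap (substitute x_i' = x_i − (cap_i+1)): x_1 ≥ 9 gives C(9,2) = 36; x_2 ≥ 4 gives C(14,2) = 91; x_3 ≥ 9 gives C(9,2) = 36. Together 163.
Add back pairs where two caps are both exceeded: 10 + 0 + 10 = 20.
By inclusion–exclusion the count is 153 − 163 + 20 = 10.

10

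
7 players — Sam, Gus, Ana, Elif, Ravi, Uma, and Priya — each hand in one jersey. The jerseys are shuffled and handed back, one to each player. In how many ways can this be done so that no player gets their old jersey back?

1854

Count assignments avoiding every fixed point. For any j of the 7 players fixed to their old jersey, the other 7−j can be arranged in (7−j)! ways.
By inclusion–exclusion this is Σ_{j=0}^{7} (−1)^j C(7,j)·(7−j)!.
Computing: 5040 − 5040 + 2520 − 840 + 210 − 42 + 7 − 1 = 1854.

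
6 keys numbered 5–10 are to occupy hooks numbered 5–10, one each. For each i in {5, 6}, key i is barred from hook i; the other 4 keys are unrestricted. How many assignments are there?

Let Aᵢ (for i ∈ {5, 6}) be the placements that put key i in its forbidden hook. Any j of these fix j positions, leaving (6−j)! ways to fill the rest, and there are C(2,j) ways to pick which j.
By inclusion–exclusion, the number of valid placements is Σ_{j=0}^{2} (−1)^j C(2,j)·(6−j)!.
Computing: 720 − 240 + 24 = 504.

504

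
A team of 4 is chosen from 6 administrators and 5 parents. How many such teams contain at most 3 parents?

Split by how many parents are chosen (0 through 3).
Sum: C(5,0)·C(6,4) + C(5,1)·C(6,3) + C(5,2)·C(6,2) + C(5,3)·C(6,1) = 15 + 100 + 150 + 60 = 325.

325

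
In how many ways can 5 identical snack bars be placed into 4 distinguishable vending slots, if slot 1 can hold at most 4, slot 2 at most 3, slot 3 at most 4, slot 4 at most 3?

46

Without the upper bounds there are C(8,3) = 56 ways to split 5 among 4 vending slots.
Subtract solutions that violate a single cap (substitute x_i' = x_i − (cap_i+1)): x_1 ≥ 5 gives C(3,3) = 1; x_2 ≥ 4 gives C(4,3) = 4; x_3 ≥ 5 gives C(3,3) = 1; x_4 ≥ 4 gives C(4,3) = 4. Together 10.
No two caps can be exceeded simultaneously, so the pair terms are all 0.
By inclusion–exclusion the count is 56 − 10 + 0 = 46.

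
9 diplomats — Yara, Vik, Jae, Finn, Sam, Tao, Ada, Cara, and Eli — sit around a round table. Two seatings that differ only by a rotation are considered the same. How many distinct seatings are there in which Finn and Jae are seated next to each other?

10080

Glue Finn and Jae into a block (2 internal orders). Seating 8 units around a circle gives (7)! arrangements.
So 2 × (7)! = 2 × 5040 = 10080.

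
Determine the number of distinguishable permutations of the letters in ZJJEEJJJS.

1512

Letter multiplicities in ZJJEEJJJS: E×2, J×5, S×1, Z×1.
Dividing 9! = 362880 by 5!·2! = 240 for the repeated letters gives 1512.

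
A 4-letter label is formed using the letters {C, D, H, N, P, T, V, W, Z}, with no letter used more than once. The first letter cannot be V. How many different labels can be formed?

The first letter has 9−1 = 8 choices (anything except V).
The remaining 3 letters are filled from the other 8 symbols without repetition: 8 × 7 × 6 = 336.
Total: 8 × 336 = 2688.

2688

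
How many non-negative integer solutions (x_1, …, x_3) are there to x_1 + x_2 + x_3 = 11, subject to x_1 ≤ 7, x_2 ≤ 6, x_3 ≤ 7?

43

Without the upper bounds there are C(13,2) = 78 ways to split 11 among 3 variables.
Subtract solutions that violate a single cap (substitute x_i' = x_i − (cap_i+1)): x_1 ≥ 8 gives C(5,2) = 10; x_2 ≥ 7 gives C(6,2) = 15; x_3 ≥ 8 gives C(5,2) = 10. Together 35.
No two caps can be exceeded simultaneously, so the pair terms are all 0.
By inclusion–exclusion the count is 78 − 35 + 0 = 43.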